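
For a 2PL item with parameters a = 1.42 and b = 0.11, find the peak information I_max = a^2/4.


For 2PL, max info at theta = b = 0.11
I_max = a^2 / 4 = 1.42^2 / 4
= 2.0164 / 4
I_max = 0.5041

0.5041


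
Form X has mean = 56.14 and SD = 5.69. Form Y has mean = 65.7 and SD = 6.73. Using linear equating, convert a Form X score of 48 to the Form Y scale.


slope = SD_Y / SD_X = 6.73 / 5.69 ~ 1.1828
intercept = mean_Y - slope * mean_X = 65.7 - (6.73 / 5.69) * 56.14 ~ -0.7011
Y = slope * X + intercept. To avoid rounding drift from the rounded slope/intercept, evaluate the equivalent form Y = mean_Y + SD_Y * (X - mean_X) / SD_X at full precision:
Y = 65.7 + 6.73 * (48 - 56.14) / 5.69
Y = 65.7 - 6.73 * 8.14 / 5.69
Y = 65.7 - 54.7822 / 5.69
Y = 65.7 - 9.6278
Y = 56.0722

56.0722


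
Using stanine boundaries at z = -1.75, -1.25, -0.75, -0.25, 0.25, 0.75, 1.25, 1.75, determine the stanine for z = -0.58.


Stanine boundaries: [-1.75, -1.25, -0.75, -0.25, 0.25, 0.75, 1.25, 1.75]
z = -0.58
Check each boundary:
  z >= -1.75 -> could be stanine 2
  z >= -1.25 -> could be stanine 3
  z >= -0.75 -> could be stanine 4
  z < -0.25
  z < 0.25
  z < 0.75
  z < 1.25
  z < 1.75
Highest qualifying boundary gives stanine = 4

4


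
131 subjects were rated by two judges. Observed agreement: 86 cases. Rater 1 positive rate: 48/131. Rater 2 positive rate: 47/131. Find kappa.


P_o = 86/131 = 0.656489
P_e = (48*47 + 83*84) / 17161 = 0.537731
kappa = (P_o - P_e) / (1 - P_e)
kappa = (0.656489 - 0.537731) / (1 - 0.537731)
kappa = 0.2569

0.2569


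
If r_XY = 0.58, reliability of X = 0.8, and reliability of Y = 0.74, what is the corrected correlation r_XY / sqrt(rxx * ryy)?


r_corrected = rxy / sqrt(rxx * ryy)
= 0.58 / sqrt(0.8 * 0.74)
= 0.58 / sqrt(0.592)
= 0.58 / 0.769415
r_corrected = 0.7538

0.7538


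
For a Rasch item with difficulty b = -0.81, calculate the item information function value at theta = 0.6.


P = 1/(1+exp(-(0.6--0.81))) = 0.8038
I = P*(1-P) = 0.8038 * 0.1962
I = 0.1577

0.1577


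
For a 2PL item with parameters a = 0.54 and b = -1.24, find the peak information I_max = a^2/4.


For 2PL, max info at theta = b = -1.24
I_max = a^2 / 4 = 0.54^2 / 4
= 0.2916 / 4
I_max = 0.0729

0.0729


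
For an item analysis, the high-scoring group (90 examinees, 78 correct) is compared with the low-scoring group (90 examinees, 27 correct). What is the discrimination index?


p_upper = 78/90 = 0.8667
p_lower = 27/90 = 0.3
D = 0.8667 - 0.3 = 0.5667

0.5667


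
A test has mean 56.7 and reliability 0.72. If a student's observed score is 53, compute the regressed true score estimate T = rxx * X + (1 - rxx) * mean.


T_est = rxx * X + (1 - rxx) * mean
T_est = 0.72 * 53 + 0.28 * 56.7
T_est = 38.16 + 15.876
T_est = 54.036

54.036


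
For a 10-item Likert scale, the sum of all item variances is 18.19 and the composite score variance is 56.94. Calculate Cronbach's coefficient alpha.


alpha = (k/(k-1)) * (1 - sum(si^2)/s_total^2)
= (10/9) * (1 - 18.19/56.94)
alpha = 0.7562

0.7562


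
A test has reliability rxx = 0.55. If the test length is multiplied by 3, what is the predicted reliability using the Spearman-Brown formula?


r_new = (n * rxx) / (1 + (n-1) * rxx)
r_new = (3 * 0.55) / (1 + 2 * 0.55)
r_new = 1.65 / 2.1
r_new = 0.7857

0.7857


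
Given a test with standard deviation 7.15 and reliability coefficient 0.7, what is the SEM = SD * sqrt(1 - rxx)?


SEM = SD * sqrt(1 - rxx)
SEM = 7.15 * sqrt(1 - 0.7)
SEM = 7.15 * sqrt(0.3) = 7.15 * 0.547723
SEM = 3.9162

3.9162


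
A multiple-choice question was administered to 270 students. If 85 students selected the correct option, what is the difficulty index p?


Item difficulty p = number correct / total examinees
p = 85 / 270
p = 0.3148

0.3148


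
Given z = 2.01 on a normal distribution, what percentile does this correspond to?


CDF(z) = 0.5 * (1 + erf(z/sqrt(2)))
erf(1.4213) = 0.9556
CDF = 0.9778
Percentile rank = 0.9778 * 100 = 97.78

97.78


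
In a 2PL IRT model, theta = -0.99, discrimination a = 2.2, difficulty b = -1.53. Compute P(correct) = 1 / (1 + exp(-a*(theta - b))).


a*(theta - b) = 2.2 * (-0.99 - -1.53) = 1.188
exp(-1.188) = 0.3048
P = 1 / (1 + 0.3048)
P = 0.7664

0.7664


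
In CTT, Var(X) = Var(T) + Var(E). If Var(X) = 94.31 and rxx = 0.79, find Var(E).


var_true = rxx * var_obs = 0.79 * 94.31 = 74.5049
var_error = var_obs - var_true
var_error = 94.31 - 74.5049
var_error = 19.8051

19.8051


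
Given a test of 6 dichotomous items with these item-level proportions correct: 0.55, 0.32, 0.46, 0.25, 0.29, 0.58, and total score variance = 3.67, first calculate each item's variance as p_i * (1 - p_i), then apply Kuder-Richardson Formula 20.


For each item, compute p_i * q_i:
  Item 1: 0.55 * 0.45 = 0.2475
  Item 2: 0.32 * 0.68 = 0.2176
  Item 3: 0.46 * 0.54 = 0.2484
  Item 4: 0.25 * 0.75 = 0.1875
  Item 5: 0.29 * 0.71 = 0.2059
  Item 6: 0.58 * 0.42 = 0.2436
Sum(p_i * q_i) = 0.2475 + 0.2176 + 0.2484 + 0.1875 + 0.2059 + 0.2436 = 1.3505
KR-20 = (k/(k-1)) * (1 - Sum(p_i*q_i) / Var_total)
= (6/5) * (1 - 1.3505/3.67)
= 1.2 * 0.632
KR-20 = 0.7584

0.7584


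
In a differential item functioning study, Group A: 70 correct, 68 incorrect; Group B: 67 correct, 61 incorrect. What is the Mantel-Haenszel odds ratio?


Odds_A = 70/68 = 1.0294
Odds_B = 67/61 = 1.0984
OR = Odds_A / Odds_B = 1.0294 / 1.0984
Exactly, OR = (70 * 61) / (68 * 67) = 4270 / 4556
OR = 0.9372

0.9372


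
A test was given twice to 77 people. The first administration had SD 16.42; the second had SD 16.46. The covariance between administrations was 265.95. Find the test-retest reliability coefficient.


r = cov(X,Y) / (SD_X * SD_Y)
r = 265.95 / (16.42 * 16.46)
r = 265.95 / 270.2732
r = 0.984

0.984


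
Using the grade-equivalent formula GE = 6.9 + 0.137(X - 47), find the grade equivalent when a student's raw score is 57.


raw - median = 57 - 47 = 10
slope * diff = 0.137 * 10 = 1.37
GE = 6.9 + 1.37
GE = 8.27

8.27


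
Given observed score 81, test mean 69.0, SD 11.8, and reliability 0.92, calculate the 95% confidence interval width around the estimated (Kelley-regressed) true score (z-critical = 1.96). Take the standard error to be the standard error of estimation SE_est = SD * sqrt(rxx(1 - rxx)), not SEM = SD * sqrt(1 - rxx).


True score estimate = 0.92*81 + 0.08*69.0 = 80.04
SE_est = SD * sqrt(rxx * (1 - rxx)) = 11.8 * sqrt(0.92 * 0.08) = 11.8 * sqrt(0.0736) = 3.20126
CI = T_est +/- z * SE_est, so width = 2 * z * SE_est = 2 * 1.96 * 3.20126
Width = 12.5489

12.5489


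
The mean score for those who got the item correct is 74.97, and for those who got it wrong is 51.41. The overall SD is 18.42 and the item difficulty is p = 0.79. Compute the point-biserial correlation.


q = 1 - p = 0.21
rpb = ((M1 - M0) / SD) * sqrt(p * q)
rpb = ((74.97 - 51.41) / 18.42) * sqrt(0.79 * 0.21)
rpb = 0.521

0.521


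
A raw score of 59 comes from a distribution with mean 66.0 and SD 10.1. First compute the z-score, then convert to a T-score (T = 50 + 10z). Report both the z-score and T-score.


z = (X - mean) / SD = (59 - 66.0) / 10.1
z = -7.0 / 10.1
z = -0.6931
T-score = T = 50 + 10z
Carry z at full precision (z = -7.0 / 10.1) into the conversion:
T-score = 50 + 10 * (-7.0 / 10.1) = 50 + -70 / 10.1
T-score = 50 + -6.9307
T-score = 43.0693

43.0693


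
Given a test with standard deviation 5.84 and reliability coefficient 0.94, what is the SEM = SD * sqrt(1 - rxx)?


SEM = SD * sqrt(1 - rxx)
SEM = 5.84 * sqrt(1 - 0.94)
SEM = 5.84 * sqrt(0.06) = 5.84 * 0.244949
SEM = 1.4305

1.4305


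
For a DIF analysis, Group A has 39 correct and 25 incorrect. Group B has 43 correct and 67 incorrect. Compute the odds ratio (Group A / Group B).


Odds_A = 39/25 = 1.56
Odds_B = 43/67 = 0.6418
OR = Odds_A / Odds_B = 1.56 / 0.6418
Exactly, OR = (39 * 67) / (25 * 43) = 2613 / 1075
OR = 2.4307

2.4307


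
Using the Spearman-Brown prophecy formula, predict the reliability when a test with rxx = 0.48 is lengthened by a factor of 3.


r_new = (n * rxx) / (1 + (n-1) * rxx)
r_new = (3 * 0.48) / (1 + 2 * 0.48)
r_new = 1.44 / 1.96
r_new = 0.7347

0.7347


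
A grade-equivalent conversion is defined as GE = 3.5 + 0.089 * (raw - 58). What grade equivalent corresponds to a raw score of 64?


raw - median = 64 - 58 = 6
slope * diff = 0.089 * 6 = 0.534
GE = 3.5 + 0.534
GE = 4.034

4.034


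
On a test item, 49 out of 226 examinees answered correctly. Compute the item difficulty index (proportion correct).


Item difficulty p = number correct / total examinees
p = 49 / 226
p = 0.2168

0.2168


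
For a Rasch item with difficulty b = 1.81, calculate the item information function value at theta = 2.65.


P = 1/(1+exp(-(2.65-1.81))) = 0.6985
I = P*(1-P) = 0.6985 * 0.3015
I = 0.2106

0.2106


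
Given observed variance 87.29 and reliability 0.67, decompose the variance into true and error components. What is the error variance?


var_true = rxx * var_obs = 0.67 * 87.29 = 58.4843
var_error = var_obs - var_true
var_error = 87.29 - 58.4843
var_error = 28.8057

28.8057


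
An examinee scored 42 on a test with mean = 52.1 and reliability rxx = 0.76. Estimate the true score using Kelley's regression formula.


T_est = rxx * X + (1 - rxx) * mean
T_est = 0.76 * 42 + 0.24 * 52.1
T_est = 31.92 + 12.504
T_est = 44.424

44.424


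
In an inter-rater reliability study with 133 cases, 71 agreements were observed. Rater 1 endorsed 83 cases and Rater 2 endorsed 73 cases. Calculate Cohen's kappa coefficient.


P_o = 71/133 = 0.533835
P_e = (83*73 + 50*60) / 17689 = 0.512126
kappa = (P_o - P_e) / (1 - P_e)
kappa = (0.533835 - 0.512126) / (1 - 0.512126)
kappa = 0.0445

0.0445


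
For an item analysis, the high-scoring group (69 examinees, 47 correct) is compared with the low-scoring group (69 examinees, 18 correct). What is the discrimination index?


p_upper = 47/69 = 0.6812
p_lower = 18/69 = 0.2609
D = 0.6812 - 0.2609 = 0.4203

0.4203


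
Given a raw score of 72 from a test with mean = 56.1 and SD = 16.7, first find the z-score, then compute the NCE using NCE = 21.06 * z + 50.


z = (X - mean) / SD = (72 - 56.1) / 16.7
z = 15.9 / 16.7
z = 0.9521
NCE = NCE = 21.06z + 50
Carry z at full precision (z = 15.9 / 16.7) into the conversion:
NCE = 21.06 * (15.9 / 16.7) + 50 = 334.854 / 16.7 + 50
NCE = 20.0511 + 50
NCE = 70.0511

70.0511


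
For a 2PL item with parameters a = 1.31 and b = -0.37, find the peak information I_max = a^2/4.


For 2PL, max info at theta = b = -0.37
I_max = a^2 / 4 = 1.31^2 / 4
= 1.7161 / 4
I_max = 0.429

0.429


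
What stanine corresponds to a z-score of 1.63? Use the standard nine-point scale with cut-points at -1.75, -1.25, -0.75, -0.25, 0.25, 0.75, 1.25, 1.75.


Stanine boundaries: [-1.75, -1.25, -0.75, -0.25, 0.25, 0.75, 1.25, 1.75]
z = 1.63
Check each boundary:
  z >= -1.75 -> could be stanine 2
  z >= -1.25 -> could be stanine 3
  z >= -0.75 -> could be stanine 4
  z >= -0.25 -> could be stanine 5
  z >= 0.25 -> could be stanine 6
  z >= 0.75 -> could be stanine 7
  z >= 1.25 -> could be stanine 8
  z < 1.75
Highest qualifying boundary gives stanine = 8

8


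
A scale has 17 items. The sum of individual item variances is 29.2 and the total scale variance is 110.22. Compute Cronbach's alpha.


alpha = (k/(k-1)) * (1 - sum(si^2)/s_total^2)
= (17/16) * (1 - 29.2/110.22)
alpha = 0.781

0.781


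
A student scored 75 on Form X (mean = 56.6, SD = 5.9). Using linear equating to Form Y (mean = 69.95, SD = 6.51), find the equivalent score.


slope = SD_Y / SD_X = 6.51 / 5.9 ~ 1.1034
intercept = mean_Y - slope * mean_X = 69.95 - (6.51 / 5.9) * 56.6 ~ 7.4981
Y = slope * X + intercept. To avoid rounding drift from the rounded slope/intercept, evaluate the equivalent form Y = mean_Y + SD_Y * (X - mean_X) / SD_X at full precision:
Y = 69.95 + 6.51 * (75 - 56.6) / 5.9
Y = 69.95 + 6.51 * 18.4 / 5.9
Y = 69.95 + 119.784 / 5.9
Y = 69.95 + 20.3024
Y = 90.2524

90.2524


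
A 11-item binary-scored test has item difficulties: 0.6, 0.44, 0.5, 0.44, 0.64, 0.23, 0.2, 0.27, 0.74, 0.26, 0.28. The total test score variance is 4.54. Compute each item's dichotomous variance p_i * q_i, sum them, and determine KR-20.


For each item, compute p_i * q_i:
  Item 1: 0.6 * 0.4 = 0.24
  Item 2: 0.44 * 0.56 = 0.2464
  Item 3: 0.5 * 0.5 = 0.25
  Item 4: 0.44 * 0.56 = 0.2464
  Item 5: 0.64 * 0.36 = 0.2304
  Item 6: 0.23 * 0.77 = 0.1771
  Item 7: 0.2 * 0.8 = 0.16
  Item 8: 0.27 * 0.73 = 0.1971
  Item 9: 0.74 * 0.26 = 0.1924
  Item 10: 0.26 * 0.74 = 0.1924
  Item 11: 0.28 * 0.72 = 0.2016
Sum(p_i * q_i) = 0.24 + 0.2464 + 0.25 + 0.2464 + 0.2304 + 0.1771 + 0.16 + 0.1971 + 0.1924 + 0.1924 + 0.2016 = 2.3338
KR-20 = (k/(k-1)) * (1 - Sum(p_i*q_i) / Var_total)
= (11/10) * (1 - 2.3338/4.54)
= 1.1 * 0.4859
KR-20 = 0.5345

0.5345


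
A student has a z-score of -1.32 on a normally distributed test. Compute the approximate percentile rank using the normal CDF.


CDF(z) = 0.5 * (1 + erf(z/sqrt(2)))
erf(-0.9334) = -0.8132
CDF = 0.0934
Percentile rank = 0.0934 * 100 = 9.34

9.34


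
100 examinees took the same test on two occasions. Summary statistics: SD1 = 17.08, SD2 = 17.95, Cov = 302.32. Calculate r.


r = cov(X,Y) / (SD_X * SD_Y)
r = 302.32 / (17.08 * 17.95)
r = 302.32 / 306.586
r = 0.9861

0.9861


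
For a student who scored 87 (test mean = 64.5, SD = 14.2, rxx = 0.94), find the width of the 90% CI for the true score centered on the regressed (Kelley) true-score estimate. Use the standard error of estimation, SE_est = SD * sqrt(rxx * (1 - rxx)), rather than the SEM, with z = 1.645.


True score estimate = 0.94*87 + 0.06*64.5 = 85.65
SE_est = SD * sqrt(rxx * (1 - rxx)) = 14.2 * sqrt(0.94 * 0.06) = 14.2 * sqrt(0.0564) = 3.372313
CI = T_est +/- z * SE_est, so width = 2 * z * SE_est = 2 * 1.645 * 3.372313
Width = 11.0949

11.0949


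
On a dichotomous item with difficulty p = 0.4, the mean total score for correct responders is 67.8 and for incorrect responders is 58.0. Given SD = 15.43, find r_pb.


q = 1 - p = 0.6
rpb = ((M1 - M0) / SD) * sqrt(p * q)
rpb = ((67.8 - 58.0) / 15.43) * sqrt(0.4 * 0.6)
rpb = 0.3111

0.3111


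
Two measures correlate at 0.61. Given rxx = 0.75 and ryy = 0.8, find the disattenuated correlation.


r_corrected = rxy / sqrt(rxx * ryy)
= 0.61 / sqrt(0.75 * 0.8)
= 0.61 / sqrt(0.6)
= 0.61 / 0.774597
r_corrected = 0.7875

0.7875


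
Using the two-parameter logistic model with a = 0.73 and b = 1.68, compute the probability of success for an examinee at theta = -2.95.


a*(theta - b) = 0.73 * (-2.95 - 1.68) = -3.3799
exp(--3.3799) = 29.3678
P = 1 / (1 + 29.3678)
P = 0.0329

0.0329


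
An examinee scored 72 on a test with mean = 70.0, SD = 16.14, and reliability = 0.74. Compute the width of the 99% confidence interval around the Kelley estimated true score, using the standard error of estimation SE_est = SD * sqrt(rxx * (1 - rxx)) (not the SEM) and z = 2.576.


True score estimate = 0.74*72 + 0.26*70.0 = 71.48
SE_est = SD * sqrt(rxx * (1 - rxx)) = 16.14 * sqrt(0.74 * 0.26) = 16.14 * sqrt(0.1924) = 7.079557
CI = T_est +/- z * SE_est, so width = 2 * z * SE_est = 2 * 2.576 * 7.079557
Width = 36.4739

36.4739


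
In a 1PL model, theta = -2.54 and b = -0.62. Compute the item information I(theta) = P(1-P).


P = 1/(1+exp(-(-2.54--0.62))) = 0.1279
I = P*(1-P) = 0.1279 * 0.8721
I = 0.1115

0.1115


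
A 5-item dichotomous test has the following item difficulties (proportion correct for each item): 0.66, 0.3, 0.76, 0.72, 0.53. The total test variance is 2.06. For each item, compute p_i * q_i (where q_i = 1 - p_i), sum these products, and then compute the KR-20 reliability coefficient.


For each item, compute p_i * q_i:
  Item 1: 0.66 * 0.34 = 0.2244
  Item 2: 0.3 * 0.7 = 0.21
  Item 3: 0.76 * 0.24 = 0.1824
  Item 4: 0.72 * 0.28 = 0.2016
  Item 5: 0.53 * 0.47 = 0.2491
Sum(p_i * q_i) = 0.2244 + 0.21 + 0.1824 + 0.2016 + 0.2491 = 1.0675
KR-20 = (k/(k-1)) * (1 - Sum(p_i*q_i) / Var_total)
= (5/4) * (1 - 1.0675/2.06)
= 1.25 * 0.4818
KR-20 = 0.6022

0.6022


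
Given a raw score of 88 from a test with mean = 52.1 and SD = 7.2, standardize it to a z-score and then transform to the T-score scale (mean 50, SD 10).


z = (X - mean) / SD = (88 - 52.1) / 7.2
z = 35.9 / 7.2
z = 4.9861
T-score = T = 50 + 10z
Carry z at full precision (z = 35.9 / 7.2) into the conversion:
T-score = 50 + 10 * (35.9 / 7.2) = 50 + 359 / 7.2
T-score = 50 + 49.8611
T-score = 99.8611

99.8611


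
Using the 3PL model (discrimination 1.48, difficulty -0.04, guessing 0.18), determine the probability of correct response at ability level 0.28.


logit = 1.48*(0.28 - -0.04) = 0.4736
P* = 1/(1 + exp(-0.4736)) = 0.6162
P = 0.18 + (1 - 0.18) * 0.6162
P = 0.6853

0.6853


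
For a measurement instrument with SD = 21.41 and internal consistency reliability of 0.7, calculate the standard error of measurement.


SEM = SD * sqrt(1 - rxx)
SEM = 21.41 * sqrt(1 - 0.7)
SEM = 21.41 * sqrt(0.3) = 21.41 * 0.547723
SEM = 11.7267

11.7267


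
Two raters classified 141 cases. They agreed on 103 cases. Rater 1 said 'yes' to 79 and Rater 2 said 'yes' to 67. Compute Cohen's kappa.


P_o = 103/141 = 0.730496
P_e = (79*67 + 62*74) / 19881 = 0.497007
kappa = (P_o - P_e) / (1 - P_e)
kappa = (0.730496 - 0.497007) / (1 - 0.497007)
kappa = 0.4642

0.4642


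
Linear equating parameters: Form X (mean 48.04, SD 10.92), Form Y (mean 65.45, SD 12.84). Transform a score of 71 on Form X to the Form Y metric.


slope = SD_Y / SD_X = 12.84 / 10.92 ~ 1.1758
intercept = mean_Y - slope * mean_X = 65.45 - (12.84 / 10.92) * 48.04 ~ 8.9634
Y = slope * X + intercept. To avoid rounding drift from the rounded slope/intercept, evaluate the equivalent form Y = mean_Y + SD_Y * (X - mean_X) / SD_X at full precision:
Y = 65.45 + 12.84 * (71 - 48.04) / 10.92
Y = 65.45 + 12.84 * 22.96 / 10.92
Y = 65.45 + 294.8064 / 10.92
Y = 65.45 + 26.9969
Y = 92.4469

92.4469


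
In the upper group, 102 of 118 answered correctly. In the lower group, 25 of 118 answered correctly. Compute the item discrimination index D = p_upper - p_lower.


p_upper = 102/118 = 0.8644
p_lower = 25/118 = 0.2119
D = 0.8644 - 0.2119 = 0.6525

0.6525


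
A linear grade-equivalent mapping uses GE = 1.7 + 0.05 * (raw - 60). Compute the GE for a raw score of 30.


raw - median = 30 - 60 = -30
slope * diff = 0.05 * -30 = -1.5
GE = 1.7 + -1.5
GE = 0.2

0.2


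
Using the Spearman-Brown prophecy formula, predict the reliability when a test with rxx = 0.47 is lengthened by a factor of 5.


r_new = (n * rxx) / (1 + (n-1) * rxx)
r_new = (5 * 0.47) / (1 + 4 * 0.47)
r_new = 2.35 / 2.88
r_new = 0.816

0.816


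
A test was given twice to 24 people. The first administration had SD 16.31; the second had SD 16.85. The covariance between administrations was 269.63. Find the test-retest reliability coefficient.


r = cov(X,Y) / (SD_X * SD_Y)
r = 269.63 / (16.31 * 16.85)
r = 269.63 / 274.8235
r = 0.9811

0.9811


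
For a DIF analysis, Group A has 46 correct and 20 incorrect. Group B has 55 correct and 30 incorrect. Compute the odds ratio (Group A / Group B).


Odds_A = 46/20 = 2.3
Odds_B = 55/30 = 1.8333
OR = Odds_A / Odds_B = 2.3 / 1.8333
Exactly, OR = (46 * 30) / (20 * 55) = 1380 / 1100
OR = 1.2545

1.2545


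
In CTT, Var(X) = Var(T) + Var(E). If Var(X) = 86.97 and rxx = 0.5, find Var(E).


var_true = rxx * var_obs = 0.5 * 86.97 = 43.485
var_error = var_obs - var_true
var_error = 86.97 - 43.485
var_error = 43.485

43.485


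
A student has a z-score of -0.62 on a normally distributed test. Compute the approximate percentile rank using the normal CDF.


CDF(z) = 0.5 * (1 + erf(z/sqrt(2)))
erf(-0.4384) = -0.4647
CDF = 0.2676
Percentile rank = 0.2676 * 100 = 26.76

26.76


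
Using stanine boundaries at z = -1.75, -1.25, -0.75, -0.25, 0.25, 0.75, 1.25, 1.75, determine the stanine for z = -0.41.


Stanine boundaries: [-1.75, -1.25, -0.75, -0.25, 0.25, 0.75, 1.25, 1.75]
z = -0.41
Check each boundary:
  z >= -1.75 -> could be stanine 2
  z >= -1.25 -> could be stanine 3
  z >= -0.75 -> could be stanine 4
  z < -0.25
  z < 0.25
  z < 0.75
  z < 1.25
  z < 1.75
Highest qualifying boundary gives stanine = 4

4


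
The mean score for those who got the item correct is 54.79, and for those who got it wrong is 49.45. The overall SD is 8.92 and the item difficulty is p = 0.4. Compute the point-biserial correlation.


q = 1 - p = 0.6
rpb = ((M1 - M0) / SD) * sqrt(p * q)
rpb = ((54.79 - 49.45) / 8.92) * sqrt(0.4 * 0.6)
rpb = 0.2933

0.2933


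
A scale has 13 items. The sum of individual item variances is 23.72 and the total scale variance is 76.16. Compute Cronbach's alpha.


alpha = (k/(k-1)) * (1 - sum(si^2)/s_total^2)
= (13/12) * (1 - 23.72/76.16)
alpha = 0.7459

0.7459


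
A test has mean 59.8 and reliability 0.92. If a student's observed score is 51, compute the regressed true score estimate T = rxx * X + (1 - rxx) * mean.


T_est = rxx * X + (1 - rxx) * mean
T_est = 0.92 * 51 + 0.08 * 59.8
T_est = 46.92 + 4.784
T_est = 51.704

51.704


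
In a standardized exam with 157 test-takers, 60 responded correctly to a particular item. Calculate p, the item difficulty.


Item difficulty p = number correct / total examinees
p = 60 / 157
p = 0.3822

0.3822


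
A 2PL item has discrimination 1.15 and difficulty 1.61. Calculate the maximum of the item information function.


For 2PL, max info at theta = b = 1.61
I_max = a^2 / 4 = 1.15^2 / 4
= 1.3225 / 4
I_max = 0.3306

0.3306


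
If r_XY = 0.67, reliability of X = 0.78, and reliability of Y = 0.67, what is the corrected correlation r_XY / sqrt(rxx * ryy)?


r_corrected = rxy / sqrt(rxx * ryy)
= 0.67 / sqrt(0.78 * 0.67)
= 0.67 / sqrt(0.5226)
= 0.67 / 0.722911
r_corrected = 0.9268

0.9268


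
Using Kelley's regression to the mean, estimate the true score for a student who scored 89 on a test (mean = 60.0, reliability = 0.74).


T_est = rxx * X + (1 - rxx) * mean
T_est = 0.74 * 89 + 0.26 * 60.0
T_est = 65.86 + 15.6
T_est = 81.46

81.46


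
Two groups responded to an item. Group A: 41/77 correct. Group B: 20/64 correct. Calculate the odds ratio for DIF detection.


Odds_A = 41/36 = 1.1389
Odds_B = 20/44 = 0.4545
OR = Odds_A / Odds_B = 1.1389 / 0.4545
Exactly, OR = (41 * 44) / (36 * 20) = 1804 / 720
OR = 2.5056

2.5056


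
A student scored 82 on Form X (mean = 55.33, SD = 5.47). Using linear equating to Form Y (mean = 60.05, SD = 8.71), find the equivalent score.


slope = SD_Y / SD_X = 8.71 / 5.47 ~ 1.5923
intercept = mean_Y - slope * mean_X = 60.05 - (8.71 / 5.47) * 55.33 ~ -28.0532
Y = slope * X + intercept. To avoid rounding drift from the rounded slope/intercept, evaluate the equivalent form Y = mean_Y + SD_Y * (X - mean_X) / SD_X at full precision:
Y = 60.05 + 8.71 * (82 - 55.33) / 5.47
Y = 60.05 + 8.71 * 26.67 / 5.47
Y = 60.05 + 232.2957 / 5.47
Y = 60.05 + 42.4672
Y = 102.5172

102.5172


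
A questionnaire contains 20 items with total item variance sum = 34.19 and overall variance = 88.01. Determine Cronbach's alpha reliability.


alpha = (k/(k-1)) * (1 - sum(si^2)/s_total^2)
= (20/19) * (1 - 34.19/88.01)
alpha = 0.6437

0.6437


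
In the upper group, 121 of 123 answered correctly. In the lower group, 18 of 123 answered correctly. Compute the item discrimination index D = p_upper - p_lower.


p_upper = 121/123 = 0.9837
p_lower = 18/123 = 0.1463
D = 0.9837 - 0.1463 = 0.8374

0.8374


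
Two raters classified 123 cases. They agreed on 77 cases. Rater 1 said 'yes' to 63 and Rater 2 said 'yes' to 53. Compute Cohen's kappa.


P_o = 77/123 = 0.626016
P_e = (63*53 + 60*70) / 15129 = 0.498314
kappa = (P_o - P_e) / (1 - P_e)
kappa = (0.626016 - 0.498314) / (1 - 0.498314)
kappa = 0.2545

0.2545


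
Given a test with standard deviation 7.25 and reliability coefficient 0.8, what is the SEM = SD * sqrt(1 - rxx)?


SEM = SD * sqrt(1 - rxx)
SEM = 7.25 * sqrt(1 - 0.8)
SEM = 7.25 * sqrt(0.2) = 7.25 * 0.447214
SEM = 3.2423

3.2423


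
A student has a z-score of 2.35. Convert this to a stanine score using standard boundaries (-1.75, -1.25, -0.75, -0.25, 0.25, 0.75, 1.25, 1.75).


Stanine boundaries: [-1.75, -1.25, -0.75, -0.25, 0.25, 0.75, 1.25, 1.75]
z = 2.35
Check each boundary:
  z >= -1.75 -> could be stanine 2
  z >= -1.25 -> could be stanine 3
  z >= -0.75 -> could be stanine 4
  z >= -0.25 -> could be stanine 5
  z >= 0.25 -> could be stanine 6
  z >= 0.75 -> could be stanine 7
  z >= 1.25 -> could be stanine 8
  z >= 1.75 -> could be stanine 9
Highest qualifying boundary gives stanine = 9

9


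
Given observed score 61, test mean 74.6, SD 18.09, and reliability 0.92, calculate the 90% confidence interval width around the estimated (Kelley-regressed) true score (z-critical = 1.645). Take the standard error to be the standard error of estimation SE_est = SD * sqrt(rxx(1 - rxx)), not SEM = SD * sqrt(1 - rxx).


True score estimate = 0.92*61 + 0.08*74.6 = 62.088
SE_est = SD * sqrt(rxx * (1 - rxx)) = 18.09 * sqrt(0.92 * 0.08) = 18.09 * sqrt(0.0736) = 4.907694
CI = T_est +/- z * SE_est, so width = 2 * z * SE_est = 2 * 1.645 * 4.907694
Width = 16.1463

16.1463


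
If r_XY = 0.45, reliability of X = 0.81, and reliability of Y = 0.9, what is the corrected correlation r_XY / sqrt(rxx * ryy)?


r_corrected = rxy / sqrt(rxx * ryy)
= 0.45 / sqrt(0.81 * 0.9)
= 0.45 / sqrt(0.729)
= 0.45 / 0.853815
r_corrected = 0.527

0.527


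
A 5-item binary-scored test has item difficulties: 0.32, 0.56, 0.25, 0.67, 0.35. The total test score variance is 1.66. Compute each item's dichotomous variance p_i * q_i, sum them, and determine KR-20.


For each item, compute p_i * q_i:
  Item 1: 0.32 * 0.68 = 0.2176
  Item 2: 0.56 * 0.44 = 0.2464
  Item 3: 0.25 * 0.75 = 0.1875
  Item 4: 0.67 * 0.33 = 0.2211
  Item 5: 0.35 * 0.65 = 0.2275
Sum(p_i * q_i) = 0.2176 + 0.2464 + 0.1875 + 0.2211 + 0.2275 = 1.1001
KR-20 = (k/(k-1)) * (1 - Sum(p_i*q_i) / Var_total)
= (5/4) * (1 - 1.1001/1.66)
= 1.25 * 0.3373
KR-20 = 0.4216

0.4216


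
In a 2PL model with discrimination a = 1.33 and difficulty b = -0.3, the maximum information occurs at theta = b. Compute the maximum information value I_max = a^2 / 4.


For 2PL, max info at theta = b = -0.3
I_max = a^2 / 4 = 1.33^2 / 4
= 1.7689 / 4
I_max = 0.4422

0.4422


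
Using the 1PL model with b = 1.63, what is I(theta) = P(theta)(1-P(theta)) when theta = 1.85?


P = 1/(1+exp(-(1.85-1.63))) = 0.5548
I = P*(1-P) = 0.5548 * 0.4452
I = 0.247

0.247


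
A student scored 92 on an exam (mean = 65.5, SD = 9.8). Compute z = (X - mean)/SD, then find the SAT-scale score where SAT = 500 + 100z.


z = (X - mean) / SD = (92 - 65.5) / 9.8
z = 26.5 / 9.8
z = 2.7041
SAT-scale = SAT = 500 + 100z
Carry z at full precision (z = 26.5 / 9.8) into the conversion:
SAT-scale = 500 + 100 * (26.5 / 9.8) = 500 + 2650 / 9.8
SAT-scale = 500 + 270.4082
SAT-scale = 770.4082

770.4082


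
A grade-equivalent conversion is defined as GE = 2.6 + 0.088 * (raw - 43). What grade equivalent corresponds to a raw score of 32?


raw - median = 32 - 43 = -11
slope * diff = 0.088 * -11 = -0.968
GE = 2.6 + -0.968
GE = 1.632

1.632


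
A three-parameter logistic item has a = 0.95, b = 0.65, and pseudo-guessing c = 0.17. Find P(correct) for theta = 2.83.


logit = 0.95*(2.83 - 0.65) = 2.071
P* = 1/(1 + exp(-2.071)) = 0.8881
P = 0.17 + (1 - 0.17) * 0.8881
P = 0.9071

0.9071


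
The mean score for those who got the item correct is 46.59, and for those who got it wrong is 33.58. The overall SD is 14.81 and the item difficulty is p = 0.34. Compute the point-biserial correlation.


q = 1 - p = 0.66
rpb = ((M1 - M0) / SD) * sqrt(p * q)
rpb = ((46.59 - 33.58) / 14.81) * sqrt(0.34 * 0.66)
rpb = 0.4161

0.4161


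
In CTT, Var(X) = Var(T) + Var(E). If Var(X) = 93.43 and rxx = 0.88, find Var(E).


var_true = rxx * var_obs = 0.88 * 93.43 = 82.2184
var_error = var_obs - var_true
var_error = 93.43 - 82.2184
var_error = 11.2116

11.2116


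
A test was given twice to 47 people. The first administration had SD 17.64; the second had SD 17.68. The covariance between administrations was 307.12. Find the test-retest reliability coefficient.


r = cov(X,Y) / (SD_X * SD_Y)
r = 307.12 / (17.64 * 17.68)
r = 307.12 / 311.8752
r = 0.9848

0.9848


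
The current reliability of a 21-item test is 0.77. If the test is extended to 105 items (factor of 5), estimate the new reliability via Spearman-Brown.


r_new = (n * rxx) / (1 + (n-1) * rxx)
r_new = (5 * 0.77) / (1 + 4 * 0.77)
r_new = 3.85 / 4.08
r_new = 0.9436

0.9436


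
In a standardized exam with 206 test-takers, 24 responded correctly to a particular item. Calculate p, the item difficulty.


Item difficulty p = number correct / total examinees
p = 24 / 206
p = 0.1165

0.1165


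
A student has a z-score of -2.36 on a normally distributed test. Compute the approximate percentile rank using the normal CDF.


CDF(z) = 0.5 * (1 + erf(z/sqrt(2)))
erf(-1.6688) = -0.9817
CDF = 0.0091
Percentile rank = 0.0091 * 100 = 0.91

0.91


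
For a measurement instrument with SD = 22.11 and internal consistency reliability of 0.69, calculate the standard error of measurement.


SEM = SD * sqrt(1 - rxx)
SEM = 22.11 * sqrt(1 - 0.69)
SEM = 22.11 * sqrt(0.31) = 22.11 * 0.556776
SEM = 12.3103

12.3103


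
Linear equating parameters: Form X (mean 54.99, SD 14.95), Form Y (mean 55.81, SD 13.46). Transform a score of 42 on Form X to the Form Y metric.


slope = SD_Y / SD_X = 13.46 / 14.95 ~ 0.9003
intercept = mean_Y - slope * mean_X = 55.81 - (13.46 / 14.95) * 54.99 ~ 6.3006
Y = slope * X + intercept. To avoid rounding drift from the rounded slope/intercept, evaluate the equivalent form Y = mean_Y + SD_Y * (X - mean_X) / SD_X at full precision:
Y = 55.81 + 13.46 * (42 - 54.99) / 14.95
Y = 55.81 - 13.46 * 12.99 / 14.95
Y = 55.81 - 174.8454 / 14.95
Y = 55.81 - 11.6953
Y = 44.1147

44.1147


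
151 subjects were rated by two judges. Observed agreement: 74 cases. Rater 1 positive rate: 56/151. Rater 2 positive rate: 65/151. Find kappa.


P_o = 74/151 = 0.490066
P_e = (56*65 + 95*86) / 22801 = 0.51796
kappa = (P_o - P_e) / (1 - P_e)
kappa = (0.490066 - 0.51796) / (1 - 0.51796)
kappa = -0.0579

-0.0579


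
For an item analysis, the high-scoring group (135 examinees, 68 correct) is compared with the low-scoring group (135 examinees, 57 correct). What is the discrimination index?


p_upper = 68/135 = 0.5037
p_lower = 57/135 = 0.4222
D = 0.5037 - 0.4222 = 0.0815

0.0815


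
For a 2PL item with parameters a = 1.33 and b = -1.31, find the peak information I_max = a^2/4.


For 2PL, max info at theta = b = -1.31
I_max = a^2 / 4 = 1.33^2 / 4
= 1.7689 / 4
I_max = 0.4422

0.4422


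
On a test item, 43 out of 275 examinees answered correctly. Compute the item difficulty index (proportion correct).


Item difficulty p = number correct / total examinees
p = 43 / 275
p = 0.1564

0.1564


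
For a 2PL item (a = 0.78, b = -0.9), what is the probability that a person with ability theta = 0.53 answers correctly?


a*(theta - b) = 0.78 * (0.53 - -0.9) = 1.1154
exp(-1.1154) = 0.3278
P = 1 / (1 + 0.3278)
P = 0.7531

0.7531


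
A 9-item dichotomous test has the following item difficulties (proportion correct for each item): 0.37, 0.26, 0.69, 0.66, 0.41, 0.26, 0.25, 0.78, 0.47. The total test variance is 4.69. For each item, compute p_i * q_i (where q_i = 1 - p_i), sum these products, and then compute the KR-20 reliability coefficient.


For each item, compute p_i * q_i:
  Item 1: 0.37 * 0.63 = 0.2331
  Item 2: 0.26 * 0.74 = 0.1924
  Item 3: 0.69 * 0.31 = 0.2139
  Item 4: 0.66 * 0.34 = 0.2244
  Item 5: 0.41 * 0.59 = 0.2419
  Item 6: 0.26 * 0.74 = 0.1924
  Item 7: 0.25 * 0.75 = 0.1875
  Item 8: 0.78 * 0.22 = 0.1716
  Item 9: 0.47 * 0.53 = 0.2491
Sum(p_i * q_i) = 0.2331 + 0.1924 + 0.2139 + 0.2244 + 0.2419 + 0.1924 + 0.1875 + 0.1716 + 0.2491 = 1.9063
KR-20 = (k/(k-1)) * (1 - Sum(p_i*q_i) / Var_total)
= (9/8) * (1 - 1.9063/4.69)
= 1.125 * 0.5935
KR-20 = 0.6677

0.6677


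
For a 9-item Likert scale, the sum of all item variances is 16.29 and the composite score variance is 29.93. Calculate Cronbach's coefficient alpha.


alpha = (k/(k-1)) * (1 - sum(si^2)/s_total^2)
= (9/8) * (1 - 16.29/29.93)
alpha = 0.5127

0.5127


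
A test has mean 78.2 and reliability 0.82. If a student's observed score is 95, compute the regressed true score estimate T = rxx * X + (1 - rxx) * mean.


T_est = rxx * X + (1 - rxx) * mean
T_est = 0.82 * 95 + 0.18 * 78.2
T_est = 77.9 + 14.076
T_est = 91.976

91.976


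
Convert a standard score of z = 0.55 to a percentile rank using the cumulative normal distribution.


CDF(z) = 0.5 * (1 + erf(z/sqrt(2)))
erf(0.3889) = 0.4177
CDF = 0.7088
Percentile rank = 0.7088 * 100 = 70.88

70.88


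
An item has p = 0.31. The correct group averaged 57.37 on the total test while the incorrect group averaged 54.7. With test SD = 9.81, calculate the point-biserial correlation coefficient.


q = 1 - p = 0.69
rpb = ((M1 - M0) / SD) * sqrt(p * q)
rpb = ((57.37 - 54.7) / 9.81) * sqrt(0.31 * 0.69)
rpb = 0.1259

0.1259


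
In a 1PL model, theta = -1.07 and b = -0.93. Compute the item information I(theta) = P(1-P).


P = 1/(1+exp(-(-1.07--0.93))) = 0.4651
I = P*(1-P) = 0.4651 * 0.5349
I = 0.2488

0.2488


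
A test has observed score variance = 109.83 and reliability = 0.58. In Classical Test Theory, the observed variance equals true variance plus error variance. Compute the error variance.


var_true = rxx * var_obs = 0.58 * 109.83 = 63.7014
var_error = var_obs - var_true
var_error = 109.83 - 63.7014
var_error = 46.1286

46.1286


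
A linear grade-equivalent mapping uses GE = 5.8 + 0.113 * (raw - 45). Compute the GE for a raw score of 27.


raw - median = 27 - 45 = -18
slope * diff = 0.113 * -18 = -2.034
GE = 5.8 + -2.034
GE = 3.766

3.766


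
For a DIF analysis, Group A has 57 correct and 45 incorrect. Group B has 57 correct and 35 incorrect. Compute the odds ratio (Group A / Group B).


Odds_A = 57/45 = 1.2667
Odds_B = 57/35 = 1.6286
OR = Odds_A / Odds_B = 1.2667 / 1.6286
Exactly, OR = (57 * 35) / (45 * 57) = 1995 / 2565
OR = 0.7778

0.7778


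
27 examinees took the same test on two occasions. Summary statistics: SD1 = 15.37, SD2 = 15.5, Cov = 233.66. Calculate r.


r = cov(X,Y) / (SD_X * SD_Y)
r = 233.66 / (15.37 * 15.5)
r = 233.66 / 238.235
r = 0.9808

0.9808


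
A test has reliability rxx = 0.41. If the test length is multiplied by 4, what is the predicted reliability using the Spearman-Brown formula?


r_new = (n * rxx) / (1 + (n-1) * rxx)
r_new = (4 * 0.41) / (1 + 3 * 0.41)
r_new = 1.64 / 2.23
r_new = 0.7354

0.7354


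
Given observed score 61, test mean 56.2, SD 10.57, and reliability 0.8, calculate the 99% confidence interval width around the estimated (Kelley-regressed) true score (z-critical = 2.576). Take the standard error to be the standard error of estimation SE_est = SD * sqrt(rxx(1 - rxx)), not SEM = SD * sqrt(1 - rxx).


True score estimate = 0.8*61 + 0.2*56.2 = 60.04
SE_est = SD * sqrt(rxx * (1 - rxx)) = 10.57 * sqrt(0.8 * 0.2) = 10.57 * sqrt(0.16) = 4.228
CI = T_est +/- z * SE_est, so width = 2 * z * SE_est = 2 * 2.576 * 4.228
Width = 21.7827

21.7827


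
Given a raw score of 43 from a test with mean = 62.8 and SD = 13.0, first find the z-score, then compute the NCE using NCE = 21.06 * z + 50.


z = (X - mean) / SD = (43 - 62.8) / 13.0
z = -19.8 / 13.0
z = -1.5231
NCE = NCE = 21.06z + 50
Carry z at full precision (z = -19.8 / 13.0) into the conversion:
NCE = 21.06 * (-19.8 / 13.0) + 50 = -416.988 / 13.0 + 50
NCE = -32.076 + 50
NCE = 17.924

17.924


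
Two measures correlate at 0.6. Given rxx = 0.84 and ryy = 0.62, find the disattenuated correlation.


r_corrected = rxy / sqrt(rxx * ryy)
= 0.6 / sqrt(0.84 * 0.62)
= 0.6 / sqrt(0.5208)
= 0.6 / 0.721665
r_corrected = 0.8314

0.8314


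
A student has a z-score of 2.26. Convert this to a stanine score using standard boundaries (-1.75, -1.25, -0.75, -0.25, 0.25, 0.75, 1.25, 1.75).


Stanine boundaries: [-1.75, -1.25, -0.75, -0.25, 0.25, 0.75, 1.25, 1.75]
z = 2.26
Check each boundary:
  z >= -1.75 -> could be stanine 2
  z >= -1.25 -> could be stanine 3
  z >= -0.75 -> could be stanine 4
  z >= -0.25 -> could be stanine 5
  z >= 0.25 -> could be stanine 6
  z >= 0.75 -> could be stanine 7
  z >= 1.25 -> could be stanine 8
  z >= 1.75 -> could be stanine 9
Highest qualifying boundary gives stanine = 9

9


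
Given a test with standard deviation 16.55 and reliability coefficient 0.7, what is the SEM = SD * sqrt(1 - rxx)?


SEM = SD * sqrt(1 - rxx)
SEM = 16.55 * sqrt(1 - 0.7)
SEM = 16.55 * sqrt(0.3) = 16.55 * 0.547723
SEM = 9.0648

9.0648


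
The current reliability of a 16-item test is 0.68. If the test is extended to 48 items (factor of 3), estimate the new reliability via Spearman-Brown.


r_new = (n * rxx) / (1 + (n-1) * rxx)
r_new = (3 * 0.68) / (1 + 2 * 0.68)
r_new = 2.04 / 2.36
r_new = 0.8644

0.8644


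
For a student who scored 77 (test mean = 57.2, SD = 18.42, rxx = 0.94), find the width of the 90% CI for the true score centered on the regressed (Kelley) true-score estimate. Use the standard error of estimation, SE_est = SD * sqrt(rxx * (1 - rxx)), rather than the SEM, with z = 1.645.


True score estimate = 0.94*77 + 0.06*57.2 = 75.812
SE_est = SD * sqrt(rxx * (1 - rxx)) = 18.42 * sqrt(0.94 * 0.06) = 18.42 * sqrt(0.0564) = 4.374508
CI = T_est +/- z * SE_est, so width = 2 * z * SE_est = 2 * 1.645 * 4.374508
Width = 14.3921

14.3921


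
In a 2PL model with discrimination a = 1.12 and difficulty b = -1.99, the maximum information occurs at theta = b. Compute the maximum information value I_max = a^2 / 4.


For 2PL, max info at theta = b = -1.99
I_max = a^2 / 4 = 1.12^2 / 4
= 1.2544 / 4
I_max = 0.3136

0.3136


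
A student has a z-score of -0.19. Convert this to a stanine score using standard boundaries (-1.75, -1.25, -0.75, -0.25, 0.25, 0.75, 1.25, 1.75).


Stanine boundaries: [-1.75, -1.25, -0.75, -0.25, 0.25, 0.75, 1.25, 1.75]
z = -0.19
Check each boundary:
  z >= -1.75 -> could be stanine 2
  z >= -1.25 -> could be stanine 3
  z >= -0.75 -> could be stanine 4
  z >= -0.25 -> could be stanine 5
  z < 0.25
  z < 0.75
  z < 1.25
  z < 1.75
Highest qualifying boundary gives stanine = 5

5


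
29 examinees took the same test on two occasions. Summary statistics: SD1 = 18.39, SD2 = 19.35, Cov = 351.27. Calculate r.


r = cov(X,Y) / (SD_X * SD_Y)
r = 351.27 / (18.39 * 19.35)
r = 351.27 / 355.8465
r = 0.9871

0.9871


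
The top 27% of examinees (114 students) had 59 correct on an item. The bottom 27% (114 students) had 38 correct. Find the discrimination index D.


p_upper = 59/114 = 0.5175
p_lower = 38/114 = 0.3333
D = 0.5175 - 0.3333 = 0.1842

0.1842


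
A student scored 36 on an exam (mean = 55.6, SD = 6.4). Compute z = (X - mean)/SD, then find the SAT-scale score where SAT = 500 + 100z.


z = (X - mean) / SD = (36 - 55.6) / 6.4
z = -19.6 / 6.4
z = -3.0625
SAT-scale = SAT = 500 + 100z
Carry z at full precision (z = -19.6 / 6.4) into the conversion:
SAT-scale = 500 + 100 * (-19.6 / 6.4) = 500 + -1960 / 6.4
SAT-scale = 500 + -306.25
SAT-scale = 193.75

193.75


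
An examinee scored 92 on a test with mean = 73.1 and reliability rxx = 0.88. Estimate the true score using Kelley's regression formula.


T_est = rxx * X + (1 - rxx) * mean
T_est = 0.88 * 92 + 0.12 * 73.1
T_est = 80.96 + 8.772
T_est = 89.732

89.732


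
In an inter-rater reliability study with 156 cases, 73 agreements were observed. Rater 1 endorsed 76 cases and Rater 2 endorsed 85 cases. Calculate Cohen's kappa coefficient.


P_o = 73/156 = 0.467949
P_e = (76*85 + 80*71) / 24336 = 0.498849
kappa = (P_o - P_e) / (1 - P_e)
kappa = (0.467949 - 0.498849) / (1 - 0.498849)
kappa = -0.0617

-0.0617


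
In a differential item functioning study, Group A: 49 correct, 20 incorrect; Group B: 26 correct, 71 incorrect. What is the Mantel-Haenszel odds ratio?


Odds_A = 49/20 = 2.45
Odds_B = 26/71 = 0.3662
OR = Odds_A / Odds_B = 2.45 / 0.3662
Exactly, OR = (49 * 71) / (20 * 26) = 3479 / 520
OR = 6.6904

6.6904
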